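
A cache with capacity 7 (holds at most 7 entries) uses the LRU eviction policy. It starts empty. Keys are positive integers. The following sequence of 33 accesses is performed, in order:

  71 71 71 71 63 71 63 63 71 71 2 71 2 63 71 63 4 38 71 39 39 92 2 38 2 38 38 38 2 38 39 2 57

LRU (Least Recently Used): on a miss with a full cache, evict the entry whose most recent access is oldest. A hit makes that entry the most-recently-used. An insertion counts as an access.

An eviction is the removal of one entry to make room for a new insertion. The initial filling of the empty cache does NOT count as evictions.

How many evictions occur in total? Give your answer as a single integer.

LRU simulation (capacity=7):
  1. access 71: MISS. Cache (LRU->MRU): [71]
  2. access 71: HIT. Cache (LRU->MRU): [71]
  3. access 71: HIT. Cache (LRU->MRU): [71]
  4. access 71: HIT. Cache (LRU->MRU): [71]
  5. access 63: MISS. Cache (LRU->MRU): [71 63]
  6. access 71: HIT. Cache (LRU->MRU): [63 71]
  7. access 63: HIT. Cache (LRU->MRU): [71 63]
  8. access 63: HIT. Cache (LRU->MRU): [71 63]
  9. access 71: HIT. Cache (LRU->MRU): [63 71]
  10. access 71: HIT. Cache (LRU->MRU): [63 71]
  11. access 2: MISS. Cache (LRU->MRU): [63 71 2]
  12. access 71: HIT. Cache (LRU->MRU): [63 2 71]
  13. access 2: HIT. Cache (LRU->MRU): [63 71 2]
  14. access 63: HIT. Cache (LRU->MRU): [71 2 63]
  15. access 71: HIT. Cache (LRU->MRU): [2 63 71]
  16. access 63: HIT. Cache (LRU->MRU): [2 71 63]
  17. access 4: MISS. Cache (LRU->MRU): [2 71 63 4]
  18. access 38: MISS. Cache (LRU->MRU): [2 71 63 4 38]
  19. access 71: HIT. Cache (LRU->MRU): [2 63 4 38 71]
  20. access 39: MISS. Cache (LRU->MRU): [2 63 4 38 71 39]
  21. access 39: HIT. Cache (LRU->MRU): [2 63 4 38 71 39]
  22. access 92: MISS. Cache (LRU->MRU): [2 63 4 38 71 39 92]
  23. access 2: HIT. Cache (LRU->MRU): [63 4 38 71 39 92 2]
  24. access 38: HIT. Cache (LRU->MRU): [63 4 71 39 92 2 38]
  25. access 2: HIT. Cache (LRU->MRU): [63 4 71 39 92 38 2]
  26. access 38: HIT. Cache (LRU->MRU): [63 4 71 39 92 2 38]
  27. access 38: HIT. Cache (LRU->MRU): [63 4 71 39 92 2 38]
  28. access 38: HIT. Cache (LRU->MRU): [63 4 71 39 92 2 38]
  29. access 2: HIT. Cache (LRU->MRU): [63 4 71 39 92 38 2]
  30. access 38: HIT. Cache (LRU->MRU): [63 4 71 39 92 2 38]
  31. access 39: HIT. Cache (LRU->MRU): [63 4 71 92 2 38 39]
  32. access 2: HIT. Cache (LRU->MRU): [63 4 71 92 38 39 2]
  33. access 57: MISS, evict 63. Cache (LRU->MRU): [4 71 92 38 39 2 57]
Total: 25 hits, 8 misses, 1 evictions

Answer: 1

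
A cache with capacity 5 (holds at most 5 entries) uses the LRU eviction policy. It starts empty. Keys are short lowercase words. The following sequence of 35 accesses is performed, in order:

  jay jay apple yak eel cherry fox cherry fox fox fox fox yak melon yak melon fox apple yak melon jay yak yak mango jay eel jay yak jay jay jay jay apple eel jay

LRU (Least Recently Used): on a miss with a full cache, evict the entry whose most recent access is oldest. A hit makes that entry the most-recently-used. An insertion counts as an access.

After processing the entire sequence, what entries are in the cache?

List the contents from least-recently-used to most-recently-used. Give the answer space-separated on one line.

Answer: mango yak apple eel jay

Derivation:
LRU simulation (capacity=5):
  1. access jay: MISS. Cache (LRU->MRU): [jay]
  2. access jay: HIT. Cache (LRU->MRU): [jay]
  3. access apple: MISS. Cache (LRU->MRU): [jay apple]
  4. access yak: MISS. Cache (LRU->MRU): [jay apple yak]
  5. access eel: MISS. Cache (LRU->MRU): [jay apple yak eel]
  6. access cherry: MISS. Cache (LRU->MRU): [jay apple yak eel cherry]
  7. access fox: MISS, evict jay. Cache (LRU->MRU): [apple yak eel cherry fox]
  8. access cherry: HIT. Cache (LRU->MRU): [apple yak eel fox cherry]
  9. access fox: HIT. Cache (LRU->MRU): [apple yak eel cherry fox]
  10. access fox: HIT. Cache (LRU->MRU): [apple yak eel cherry fox]
  11. access fox: HIT. Cache (LRU->MRU): [apple yak eel cherry fox]
  12. access fox: HIT. Cache (LRU->MRU): [apple yak eel cherry fox]
  13. access yak: HIT. Cache (LRU->MRU): [apple eel cherry fox yak]
  14. access melon: MISS, evict apple. Cache (LRU->MRU): [eel cherry fox yak melon]
  15. access yak: HIT. Cache (LRU->MRU): [eel cherry fox melon yak]
  16. access melon: HIT. Cache (LRU->MRU): [eel cherry fox yak melon]
  17. access fox: HIT. Cache (LRU->MRU): [eel cherry yak melon fox]
  18. access apple: MISS, evict eel. Cache (LRU->MRU): [cherry yak melon fox apple]
  19. access yak: HIT. Cache (LRU->MRU): [cherry melon fox apple yak]
  20. access melon: HIT. Cache (LRU->MRU): [cherry fox apple yak melon]
  21. access jay: MISS, evict cherry. Cache (LRU->MRU): [fox apple yak melon jay]
  22. access yak: HIT. Cache (LRU->MRU): [fox apple melon jay yak]
  23. access yak: HIT. Cache (LRU->MRU): [fox apple melon jay yak]
  24. access mango: MISS, evict fox. Cache (LRU->MRU): [apple melon jay yak mango]
  25. access jay: HIT. Cache (LRU->MRU): [apple melon yak mango jay]
  26. access eel: MISS, evict apple. Cache (LRU->MRU): [melon yak mango jay eel]
  27. access jay: HIT. Cache (LRU->MRU): [melon yak mango eel jay]
  28. access yak: HIT. Cache (LRU->MRU): [melon mango eel jay yak]
  29. access jay: HIT. Cache (LRU->MRU): [melon mango eel yak jay]
  30. access jay: HIT. Cache (LRU->MRU): [melon mango eel yak jay]
  31. access jay: HIT. Cache (LRU->MRU): [melon mango eel yak jay]
  32. access jay: HIT. Cache (LRU->MRU): [melon mango eel yak jay]
  33. access apple: MISS, evict melon. Cache (LRU->MRU): [mango eel yak jay apple]
  34. access eel: HIT. Cache (LRU->MRU): [mango yak jay apple eel]
  35. access jay: HIT. Cache (LRU->MRU): [mango yak apple eel jay]
Total: 23 hits, 12 misses, 7 evictions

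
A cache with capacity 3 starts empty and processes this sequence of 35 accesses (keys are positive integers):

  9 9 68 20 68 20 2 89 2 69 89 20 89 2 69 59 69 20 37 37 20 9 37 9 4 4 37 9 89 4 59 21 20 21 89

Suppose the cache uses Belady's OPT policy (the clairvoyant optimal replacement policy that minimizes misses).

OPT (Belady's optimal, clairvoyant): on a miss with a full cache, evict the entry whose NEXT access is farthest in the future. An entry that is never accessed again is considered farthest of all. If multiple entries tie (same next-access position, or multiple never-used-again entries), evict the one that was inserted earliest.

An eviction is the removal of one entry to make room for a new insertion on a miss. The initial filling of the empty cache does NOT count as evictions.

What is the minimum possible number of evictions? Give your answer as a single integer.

Answer: 12

Derivation:
OPT (Belady) simulation (capacity=3):
  1. access 9: MISS. Cache: [9]
  2. access 9: HIT. Next use of 9: step 22. Cache: [9]
  3. access 68: MISS. Cache: [9 68]
  4. access 20: MISS. Cache: [9 68 20]
  5. access 68: HIT. Next use of 68: never. Cache: [9 68 20]
  6. access 20: HIT. Next use of 20: step 12. Cache: [9 68 20]
  7. access 2: MISS, evict 68 (next use: never). Cache: [9 20 2]
  8. access 89: MISS, evict 9 (next use: step 22). Cache: [20 2 89]
  9. access 2: HIT. Next use of 2: step 14. Cache: [20 2 89]
  10. access 69: MISS, evict 2 (next use: step 14). Cache: [20 89 69]
  11. access 89: HIT. Next use of 89: step 13. Cache: [20 89 69]
  12. access 20: HIT. Next use of 20: step 18. Cache: [20 89 69]
  13. access 89: HIT. Next use of 89: step 29. Cache: [20 89 69]
  14. access 2: MISS, evict 89 (next use: step 29). Cache: [20 69 2]
  15. access 69: HIT. Next use of 69: step 17. Cache: [20 69 2]
  16. access 59: MISS, evict 2 (next use: never). Cache: [20 69 59]
  17. access 69: HIT. Next use of 69: never. Cache: [20 69 59]
  18. access 20: HIT. Next use of 20: step 21. Cache: [20 69 59]
  19. access 37: MISS, evict 69 (next use: never). Cache: [20 59 37]
  20. access 37: HIT. Next use of 37: step 23. Cache: [20 59 37]
  21. access 20: HIT. Next use of 20: step 33. Cache: [20 59 37]
  22. access 9: MISS, evict 20 (next use: step 33). Cache: [59 37 9]
  23. access 37: HIT. Next use of 37: step 27. Cache: [59 37 9]
  24. access 9: HIT. Next use of 9: step 28. Cache: [59 37 9]
  25. access 4: MISS, evict 59 (next use: step 31). Cache: [37 9 4]
  26. access 4: HIT. Next use of 4: step 30. Cache: [37 9 4]
  27. access 37: HIT. Next use of 37: never. Cache: [37 9 4]
  28. access 9: HIT. Next use of 9: never. Cache: [37 9 4]
  29. access 89: MISS, evict 37 (next use: never). Cache: [9 4 89]
  30. access 4: HIT. Next use of 4: never. Cache: [9 4 89]
  31. access 59: MISS, evict 9 (next use: never). Cache: [4 89 59]
  32. access 21: MISS, evict 4 (next use: never). Cache: [89 59 21]
  33. access 20: MISS, evict 59 (next use: never). Cache: [89 21 20]
  34. access 21: HIT. Next use of 21: never. Cache: [89 21 20]
  35. access 89: HIT. Next use of 89: never. Cache: [89 21 20]
Total: 20 hits, 15 misses, 12 evictions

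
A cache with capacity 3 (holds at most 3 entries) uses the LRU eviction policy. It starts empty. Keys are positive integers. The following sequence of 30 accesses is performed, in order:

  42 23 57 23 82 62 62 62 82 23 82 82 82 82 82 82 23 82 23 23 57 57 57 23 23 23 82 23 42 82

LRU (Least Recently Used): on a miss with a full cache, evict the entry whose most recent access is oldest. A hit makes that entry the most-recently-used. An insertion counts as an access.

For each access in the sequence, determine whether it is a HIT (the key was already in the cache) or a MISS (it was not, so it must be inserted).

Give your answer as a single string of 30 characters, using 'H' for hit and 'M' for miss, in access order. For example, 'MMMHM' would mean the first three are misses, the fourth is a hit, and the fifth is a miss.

Answer: MMMHMMHHHHHHHHHHHHHHMHHHHHHHMH

Derivation:
LRU simulation (capacity=3):
  1. access 42: MISS. Cache (LRU->MRU): [42]
  2. access 23: MISS. Cache (LRU->MRU): [42 23]
  3. access 57: MISS. Cache (LRU->MRU): [42 23 57]
  4. access 23: HIT. Cache (LRU->MRU): [42 57 23]
  5. access 82: MISS, evict 42. Cache (LRU->MRU): [57 23 82]
  6. access 62: MISS, evict 57. Cache (LRU->MRU): [23 82 62]
  7. access 62: HIT. Cache (LRU->MRU): [23 82 62]
  8. access 62: HIT. Cache (LRU->MRU): [23 82 62]
  9. access 82: HIT. Cache (LRU->MRU): [23 62 82]
  10. access 23: HIT. Cache (LRU->MRU): [62 82 23]
  11. access 82: HIT. Cache (LRU->MRU): [62 23 82]
  12. access 82: HIT. Cache (LRU->MRU): [62 23 82]
  13. access 82: HIT. Cache (LRU->MRU): [62 23 82]
  14. access 82: HIT. Cache (LRU->MRU): [62 23 82]
  15. access 82: HIT. Cache (LRU->MRU): [62 23 82]
  16. access 82: HIT. Cache (LRU->MRU): [62 23 82]
  17. access 23: HIT. Cache (LRU->MRU): [62 82 23]
  18. access 82: HIT. Cache (LRU->MRU): [62 23 82]
  19. access 23: HIT. Cache (LRU->MRU): [62 82 23]
  20. access 23: HIT. Cache (LRU->MRU): [62 82 23]
  21. access 57: MISS, evict 62. Cache (LRU->MRU): [82 23 57]
  22. access 57: HIT. Cache (LRU->MRU): [82 23 57]
  23. access 57: HIT. Cache (LRU->MRU): [82 23 57]
  24. access 23: HIT. Cache (LRU->MRU): [82 57 23]
  25. access 23: HIT. Cache (LRU->MRU): [82 57 23]
  26. access 23: HIT. Cache (LRU->MRU): [82 57 23]
  27. access 82: HIT. Cache (LRU->MRU): [57 23 82]
  28. access 23: HIT. Cache (LRU->MRU): [57 82 23]
  29. access 42: MISS, evict 57. Cache (LRU->MRU): [82 23 42]
  30. access 82: HIT. Cache (LRU->MRU): [23 42 82]
Total: 23 hits, 7 misses, 4 evictions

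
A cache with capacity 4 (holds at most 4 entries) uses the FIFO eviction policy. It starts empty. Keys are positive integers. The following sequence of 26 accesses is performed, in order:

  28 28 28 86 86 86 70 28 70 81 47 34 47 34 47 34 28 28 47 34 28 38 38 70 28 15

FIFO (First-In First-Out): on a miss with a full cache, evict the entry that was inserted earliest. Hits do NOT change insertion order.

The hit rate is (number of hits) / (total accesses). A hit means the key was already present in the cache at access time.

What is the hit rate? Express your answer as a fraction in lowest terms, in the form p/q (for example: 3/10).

FIFO simulation (capacity=4):
  1. access 28: MISS. Cache (old->new): [28]
  2. access 28: HIT. Cache (old->new): [28]
  3. access 28: HIT. Cache (old->new): [28]
  4. access 86: MISS. Cache (old->new): [28 86]
  5. access 86: HIT. Cache (old->new): [28 86]
  6. access 86: HIT. Cache (old->new): [28 86]
  7. access 70: MISS. Cache (old->new): [28 86 70]
  8. access 28: HIT. Cache (old->new): [28 86 70]
  9. access 70: HIT. Cache (old->new): [28 86 70]
  10. access 81: MISS. Cache (old->new): [28 86 70 81]
  11. access 47: MISS, evict 28. Cache (old->new): [86 70 81 47]
  12. access 34: MISS, evict 86. Cache (old->new): [70 81 47 34]
  13. access 47: HIT. Cache (old->new): [70 81 47 34]
  14. access 34: HIT. Cache (old->new): [70 81 47 34]
  15. access 47: HIT. Cache (old->new): [70 81 47 34]
  16. access 34: HIT. Cache (old->new): [70 81 47 34]
  17. access 28: MISS, evict 70. Cache (old->new): [81 47 34 28]
  18. access 28: HIT. Cache (old->new): [81 47 34 28]
  19. access 47: HIT. Cache (old->new): [81 47 34 28]
  20. access 34: HIT. Cache (old->new): [81 47 34 28]
  21. access 28: HIT. Cache (old->new): [81 47 34 28]
  22. access 38: MISS, evict 81. Cache (old->new): [47 34 28 38]
  23. access 38: HIT. Cache (old->new): [47 34 28 38]
  24. access 70: MISS, evict 47. Cache (old->new): [34 28 38 70]
  25. access 28: HIT. Cache (old->new): [34 28 38 70]
  26. access 15: MISS, evict 34. Cache (old->new): [28 38 70 15]
Total: 16 hits, 10 misses, 6 evictions

Hit rate = 16/26 = 8/13

Answer: 8/13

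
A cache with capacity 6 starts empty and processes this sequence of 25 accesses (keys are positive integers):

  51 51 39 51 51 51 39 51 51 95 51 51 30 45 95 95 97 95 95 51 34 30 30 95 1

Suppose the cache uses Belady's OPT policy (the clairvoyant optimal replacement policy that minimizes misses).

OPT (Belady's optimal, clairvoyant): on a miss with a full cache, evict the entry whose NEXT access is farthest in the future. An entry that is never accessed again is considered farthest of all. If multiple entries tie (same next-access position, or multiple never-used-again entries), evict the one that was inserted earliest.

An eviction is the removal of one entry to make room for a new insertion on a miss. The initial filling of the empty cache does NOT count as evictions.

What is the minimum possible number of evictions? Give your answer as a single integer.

OPT (Belady) simulation (capacity=6):
  1. access 51: MISS. Cache: [51]
  2. access 51: HIT. Next use of 51: step 4. Cache: [51]
  3. access 39: MISS. Cache: [51 39]
  4. access 51: HIT. Next use of 51: step 5. Cache: [51 39]
  5. access 51: HIT. Next use of 51: step 6. Cache: [51 39]
  6. access 51: HIT. Next use of 51: step 8. Cache: [51 39]
  7. access 39: HIT. Next use of 39: never. Cache: [51 39]
  8. access 51: HIT. Next use of 51: step 9. Cache: [51 39]
  9. access 51: HIT. Next use of 51: step 11. Cache: [51 39]
  10. access 95: MISS. Cache: [51 39 95]
  11. access 51: HIT. Next use of 51: step 12. Cache: [51 39 95]
  12. access 51: HIT. Next use of 51: step 20. Cache: [51 39 95]
  13. access 30: MISS. Cache: [51 39 95 30]
  14. access 45: MISS. Cache: [51 39 95 30 45]
  15. access 95: HIT. Next use of 95: step 16. Cache: [51 39 95 30 45]
  16. access 95: HIT. Next use of 95: step 18. Cache: [51 39 95 30 45]
  17. access 97: MISS. Cache: [51 39 95 30 45 97]
  18. access 95: HIT. Next use of 95: step 19. Cache: [51 39 95 30 45 97]
  19. access 95: HIT. Next use of 95: step 24. Cache: [51 39 95 30 45 97]
  20. access 51: HIT. Next use of 51: never. Cache: [51 39 95 30 45 97]
  21. access 34: MISS, evict 51 (next use: never). Cache: [39 95 30 45 97 34]
  22. access 30: HIT. Next use of 30: step 23. Cache: [39 95 30 45 97 34]
  23. access 30: HIT. Next use of 30: never. Cache: [39 95 30 45 97 34]
  24. access 95: HIT. Next use of 95: never. Cache: [39 95 30 45 97 34]
  25. access 1: MISS, evict 39 (next use: never). Cache: [95 30 45 97 34 1]
Total: 17 hits, 8 misses, 2 evictions

Answer: 2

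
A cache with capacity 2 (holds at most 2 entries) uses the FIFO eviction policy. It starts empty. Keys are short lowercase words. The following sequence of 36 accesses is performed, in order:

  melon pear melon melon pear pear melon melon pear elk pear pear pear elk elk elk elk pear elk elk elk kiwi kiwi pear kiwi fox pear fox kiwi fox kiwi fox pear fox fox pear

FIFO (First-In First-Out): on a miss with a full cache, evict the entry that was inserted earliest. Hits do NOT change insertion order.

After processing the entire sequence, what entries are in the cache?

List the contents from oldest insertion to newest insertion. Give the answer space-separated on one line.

FIFO simulation (capacity=2):
  1. access melon: MISS. Cache (old->new): [melon]
  2. access pear: MISS. Cache (old->new): [melon pear]
  3. access melon: HIT. Cache (old->new): [melon pear]
  4. access melon: HIT. Cache (old->new): [melon pear]
  5. access pear: HIT. Cache (old->new): [melon pear]
  6. access pear: HIT. Cache (old->new): [melon pear]
  7. access melon: HIT. Cache (old->new): [melon pear]
  8. access melon: HIT. Cache (old->new): [melon pear]
  9. access pear: HIT. Cache (old->new): [melon pear]
  10. access elk: MISS, evict melon. Cache (old->new): [pear elk]
  11. access pear: HIT. Cache (old->new): [pear elk]
  12. access pear: HIT. Cache (old->new): [pear elk]
  13. access pear: HIT. Cache (old->new): [pear elk]
  14. access elk: HIT. Cache (old->new): [pear elk]
  15. access elk: HIT. Cache (old->new): [pear elk]
  16. access elk: HIT. Cache (old->new): [pear elk]
  17. access elk: HIT. Cache (old->new): [pear elk]
  18. access pear: HIT. Cache (old->new): [pear elk]
  19. access elk: HIT. Cache (old->new): [pear elk]
  20. access elk: HIT. Cache (old->new): [pear elk]
  21. access elk: HIT. Cache (old->new): [pear elk]
  22. access kiwi: MISS, evict pear. Cache (old->new): [elk kiwi]
  23. access kiwi: HIT. Cache (old->new): [elk kiwi]
  24. access pear: MISS, evict elk. Cache (old->new): [kiwi pear]
  25. access kiwi: HIT. Cache (old->new): [kiwi pear]
  26. access fox: MISS, evict kiwi. Cache (old->new): [pear fox]
  27. access pear: HIT. Cache (old->new): [pear fox]
  28. access fox: HIT. Cache (old->new): [pear fox]
  29. access kiwi: MISS, evict pear. Cache (old->new): [fox kiwi]
  30. access fox: HIT. Cache (old->new): [fox kiwi]
  31. access kiwi: HIT. Cache (old->new): [fox kiwi]
  32. access fox: HIT. Cache (old->new): [fox kiwi]
  33. access pear: MISS, evict fox. Cache (old->new): [kiwi pear]
  34. access fox: MISS, evict kiwi. Cache (old->new): [pear fox]
  35. access fox: HIT. Cache (old->new): [pear fox]
  36. access pear: HIT. Cache (old->new): [pear fox]
Total: 27 hits, 9 misses, 7 evictions

Answer: pear fox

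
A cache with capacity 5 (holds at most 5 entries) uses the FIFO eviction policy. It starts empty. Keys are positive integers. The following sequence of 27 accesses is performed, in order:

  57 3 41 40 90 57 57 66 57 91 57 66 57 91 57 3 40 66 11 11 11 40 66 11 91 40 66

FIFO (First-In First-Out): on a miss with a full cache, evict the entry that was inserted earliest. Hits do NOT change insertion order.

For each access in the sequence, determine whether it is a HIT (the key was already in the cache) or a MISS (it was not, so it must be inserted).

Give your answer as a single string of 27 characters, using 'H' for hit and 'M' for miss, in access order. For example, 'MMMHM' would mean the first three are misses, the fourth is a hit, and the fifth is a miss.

FIFO simulation (capacity=5):
  1. access 57: MISS. Cache (old->new): [57]
  2. access 3: MISS. Cache (old->new): [57 3]
  3. access 41: MISS. Cache (old->new): [57 3 41]
  4. access 40: MISS. Cache (old->new): [57 3 41 40]
  5. access 90: MISS. Cache (old->new): [57 3 41 40 90]
  6. access 57: HIT. Cache (old->new): [57 3 41 40 90]
  7. access 57: HIT. Cache (old->new): [57 3 41 40 90]
  8. access 66: MISS, evict 57. Cache (old->new): [3 41 40 90 66]
  9. access 57: MISS, evict 3. Cache (old->new): [41 40 90 66 57]
  10. access 91: MISS, evict 41. Cache (old->new): [40 90 66 57 91]
  11. access 57: HIT. Cache (old->new): [40 90 66 57 91]
  12. access 66: HIT. Cache (old->new): [40 90 66 57 91]
  13. access 57: HIT. Cache (old->new): [40 90 66 57 91]
  14. access 91: HIT. Cache (old->new): [40 90 66 57 91]
  15. access 57: HIT. Cache (old->new): [40 90 66 57 91]
  16. access 3: MISS, evict 40. Cache (old->new): [90 66 57 91 3]
  17. access 40: MISS, evict 90. Cache (old->new): [66 57 91 3 40]
  18. access 66: HIT. Cache (old->new): [66 57 91 3 40]
  19. access 11: MISS, evict 66. Cache (old->new): [57 91 3 40 11]
  20. access 11: HIT. Cache (old->new): [57 91 3 40 11]
  21. access 11: HIT. Cache (old->new): [57 91 3 40 11]
  22. access 40: HIT. Cache (old->new): [57 91 3 40 11]
  23. access 66: MISS, evict 57. Cache (old->new): [91 3 40 11 66]
  24. access 11: HIT. Cache (old->new): [91 3 40 11 66]
  25. access 91: HIT. Cache (old->new): [91 3 40 11 66]
  26. access 40: HIT. Cache (old->new): [91 3 40 11 66]
  27. access 66: HIT. Cache (old->new): [91 3 40 11 66]
Total: 15 hits, 12 misses, 7 evictions

Answer: MMMMMHHMMMHHHHHMMHMHHHMHHHH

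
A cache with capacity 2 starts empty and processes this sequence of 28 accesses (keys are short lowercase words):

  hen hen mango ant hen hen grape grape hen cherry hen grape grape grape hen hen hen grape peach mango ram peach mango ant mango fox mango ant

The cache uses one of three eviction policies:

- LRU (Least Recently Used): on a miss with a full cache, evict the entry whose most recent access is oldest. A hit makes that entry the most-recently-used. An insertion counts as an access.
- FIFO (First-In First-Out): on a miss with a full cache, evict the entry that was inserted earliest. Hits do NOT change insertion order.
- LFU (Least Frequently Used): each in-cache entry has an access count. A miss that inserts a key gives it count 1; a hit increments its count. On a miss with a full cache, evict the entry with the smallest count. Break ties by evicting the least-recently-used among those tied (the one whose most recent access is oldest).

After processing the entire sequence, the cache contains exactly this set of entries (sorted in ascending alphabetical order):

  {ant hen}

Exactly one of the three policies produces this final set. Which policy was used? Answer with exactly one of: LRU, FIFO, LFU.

Answer: LFU

Derivation:
Simulating under each policy and comparing final sets:
  LRU: final set = {ant mango} -> differs
  FIFO: final set = {ant mango} -> differs
  LFU: final set = {ant hen} -> MATCHES target
Only LFU produces the target set.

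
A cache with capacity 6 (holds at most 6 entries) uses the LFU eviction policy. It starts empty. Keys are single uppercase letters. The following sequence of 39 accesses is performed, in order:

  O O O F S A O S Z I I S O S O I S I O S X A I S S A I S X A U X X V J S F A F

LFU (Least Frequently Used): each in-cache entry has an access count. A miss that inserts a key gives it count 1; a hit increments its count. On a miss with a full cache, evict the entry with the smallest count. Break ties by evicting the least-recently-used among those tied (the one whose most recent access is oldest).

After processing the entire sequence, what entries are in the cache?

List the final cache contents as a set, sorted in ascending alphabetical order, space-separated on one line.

LFU simulation (capacity=6):
  1. access O: MISS. Cache: [O(c=1)]
  2. access O: HIT, count now 2. Cache: [O(c=2)]
  3. access O: HIT, count now 3. Cache: [O(c=3)]
  4. access F: MISS. Cache: [F(c=1) O(c=3)]
  5. access S: MISS. Cache: [F(c=1) S(c=1) O(c=3)]
  6. access A: MISS. Cache: [F(c=1) S(c=1) A(c=1) O(c=3)]
  7. access O: HIT, count now 4. Cache: [F(c=1) S(c=1) A(c=1) O(c=4)]
  8. access S: HIT, count now 2. Cache: [F(c=1) A(c=1) S(c=2) O(c=4)]
  9. access Z: MISS. Cache: [F(c=1) A(c=1) Z(c=1) S(c=2) O(c=4)]
  10. access I: MISS. Cache: [F(c=1) A(c=1) Z(c=1) I(c=1) S(c=2) O(c=4)]
  11. access I: HIT, count now 2. Cache: [F(c=1) A(c=1) Z(c=1) S(c=2) I(c=2) O(c=4)]
  12. access S: HIT, count now 3. Cache: [F(c=1) A(c=1) Z(c=1) I(c=2) S(c=3) O(c=4)]
  13. access O: HIT, count now 5. Cache: [F(c=1) A(c=1) Z(c=1) I(c=2) S(c=3) O(c=5)]
  14. access S: HIT, count now 4. Cache: [F(c=1) A(c=1) Z(c=1) I(c=2) S(c=4) O(c=5)]
  15. access O: HIT, count now 6. Cache: [F(c=1) A(c=1) Z(c=1) I(c=2) S(c=4) O(c=6)]
  16. access I: HIT, count now 3. Cache: [F(c=1) A(c=1) Z(c=1) I(c=3) S(c=4) O(c=6)]
  17. access S: HIT, count now 5. Cache: [F(c=1) A(c=1) Z(c=1) I(c=3) S(c=5) O(c=6)]
  18. access I: HIT, count now 4. Cache: [F(c=1) A(c=1) Z(c=1) I(c=4) S(c=5) O(c=6)]
  19. access O: HIT, count now 7. Cache: [F(c=1) A(c=1) Z(c=1) I(c=4) S(c=5) O(c=7)]
  20. access S: HIT, count now 6. Cache: [F(c=1) A(c=1) Z(c=1) I(c=4) S(c=6) O(c=7)]
  21. access X: MISS, evict F(c=1). Cache: [A(c=1) Z(c=1) X(c=1) I(c=4) S(c=6) O(c=7)]
  22. access A: HIT, count now 2. Cache: [Z(c=1) X(c=1) A(c=2) I(c=4) S(c=6) O(c=7)]
  23. access I: HIT, count now 5. Cache: [Z(c=1) X(c=1) A(c=2) I(c=5) S(c=6) O(c=7)]
  24. access S: HIT, count now 7. Cache: [Z(c=1) X(c=1) A(c=2) I(c=5) O(c=7) S(c=7)]
  25. access S: HIT, count now 8. Cache: [Z(c=1) X(c=1) A(c=2) I(c=5) O(c=7) S(c=8)]
  26. access A: HIT, count now 3. Cache: [Z(c=1) X(c=1) A(c=3) I(c=5) O(c=7) S(c=8)]
  27. access I: HIT, count now 6. Cache: [Z(c=1) X(c=1) A(c=3) I(c=6) O(c=7) S(c=8)]
  28. access S: HIT, count now 9. Cache: [Z(c=1) X(c=1) A(c=3) I(c=6) O(c=7) S(c=9)]
  29. access X: HIT, count now 2. Cache: [Z(c=1) X(c=2) A(c=3) I(c=6) O(c=7) S(c=9)]
  30. access A: HIT, count now 4. Cache: [Z(c=1) X(c=2) A(c=4) I(c=6) O(c=7) S(c=9)]
  31. access U: MISS, evict Z(c=1). Cache: [U(c=1) X(c=2) A(c=4) I(c=6) O(c=7) S(c=9)]
  32. access X: HIT, count now 3. Cache: [U(c=1) X(c=3) A(c=4) I(c=6) O(c=7) S(c=9)]
  33. access X: HIT, count now 4. Cache: [U(c=1) A(c=4) X(c=4) I(c=6) O(c=7) S(c=9)]
  34. access V: MISS, evict U(c=1). Cache: [V(c=1) A(c=4) X(c=4) I(c=6) O(c=7) S(c=9)]
  35. access J: MISS, evict V(c=1). Cache: [J(c=1) A(c=4) X(c=4) I(c=6) O(c=7) S(c=9)]
  36. access S: HIT, count now 10. Cache: [J(c=1) A(c=4) X(c=4) I(c=6) O(c=7) S(c=10)]
  37. access F: MISS, evict J(c=1). Cache: [F(c=1) A(c=4) X(c=4) I(c=6) O(c=7) S(c=10)]
  38. access A: HIT, count now 5. Cache: [F(c=1) X(c=4) A(c=5) I(c=6) O(c=7) S(c=10)]
  39. access F: HIT, count now 2. Cache: [F(c=2) X(c=4) A(c=5) I(c=6) O(c=7) S(c=10)]
Total: 28 hits, 11 misses, 5 evictions

Answer: A F I O S X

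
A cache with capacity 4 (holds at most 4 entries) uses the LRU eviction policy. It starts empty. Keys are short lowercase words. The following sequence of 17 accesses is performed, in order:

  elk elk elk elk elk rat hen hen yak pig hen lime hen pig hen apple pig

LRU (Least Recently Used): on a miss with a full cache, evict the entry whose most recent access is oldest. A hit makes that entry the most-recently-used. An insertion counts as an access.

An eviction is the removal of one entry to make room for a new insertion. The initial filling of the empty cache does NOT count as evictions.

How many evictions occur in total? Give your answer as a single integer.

Answer: 3

Derivation:
LRU simulation (capacity=4):
  1. access elk: MISS. Cache (LRU->MRU): [elk]
  2. access elk: HIT. Cache (LRU->MRU): [elk]
  3. access elk: HIT. Cache (LRU->MRU): [elk]
  4. access elk: HIT. Cache (LRU->MRU): [elk]
  5. access elk: HIT. Cache (LRU->MRU): [elk]
  6. access rat: MISS. Cache (LRU->MRU): [elk rat]
  7. access hen: MISS. Cache (LRU->MRU): [elk rat hen]
  8. access hen: HIT. Cache (LRU->MRU): [elk rat hen]
  9. access yak: MISS. Cache (LRU->MRU): [elk rat hen yak]
  10. access pig: MISS, evict elk. Cache (LRU->MRU): [rat hen yak pig]
  11. access hen: HIT. Cache (LRU->MRU): [rat yak pig hen]
  12. access lime: MISS, evict rat. Cache (LRU->MRU): [yak pig hen lime]
  13. access hen: HIT. Cache (LRU->MRU): [yak pig lime hen]
  14. access pig: HIT. Cache (LRU->MRU): [yak lime hen pig]
  15. access hen: HIT. Cache (LRU->MRU): [yak lime pig hen]
  16. access apple: MISS, evict yak. Cache (LRU->MRU): [lime pig hen apple]
  17. access pig: HIT. Cache (LRU->MRU): [lime hen apple pig]
Total: 10 hits, 7 misses, 3 evictions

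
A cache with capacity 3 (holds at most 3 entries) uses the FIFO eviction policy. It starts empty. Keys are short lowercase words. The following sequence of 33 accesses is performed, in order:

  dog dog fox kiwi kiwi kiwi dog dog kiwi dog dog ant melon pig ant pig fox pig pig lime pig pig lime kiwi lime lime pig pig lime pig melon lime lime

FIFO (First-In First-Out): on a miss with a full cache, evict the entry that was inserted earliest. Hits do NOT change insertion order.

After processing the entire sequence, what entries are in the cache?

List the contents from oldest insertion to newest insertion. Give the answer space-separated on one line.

FIFO simulation (capacity=3):
  1. access dog: MISS. Cache (old->new): [dog]
  2. access dog: HIT. Cache (old->new): [dog]
  3. access fox: MISS. Cache (old->new): [dog fox]
  4. access kiwi: MISS. Cache (old->new): [dog fox kiwi]
  5. access kiwi: HIT. Cache (old->new): [dog fox kiwi]
  6. access kiwi: HIT. Cache (old->new): [dog fox kiwi]
  7. access dog: HIT. Cache (old->new): [dog fox kiwi]
  8. access dog: HIT. Cache (old->new): [dog fox kiwi]
  9. access kiwi: HIT. Cache (old->new): [dog fox kiwi]
  10. access dog: HIT. Cache (old->new): [dog fox kiwi]
  11. access dog: HIT. Cache (old->new): [dog fox kiwi]
  12. access ant: MISS, evict dog. Cache (old->new): [fox kiwi ant]
  13. access melon: MISS, evict fox. Cache (old->new): [kiwi ant melon]
  14. access pig: MISS, evict kiwi. Cache (old->new): [ant melon pig]
  15. access ant: HIT. Cache (old->new): [ant melon pig]
  16. access pig: HIT. Cache (old->new): [ant melon pig]
  17. access fox: MISS, evict ant. Cache (old->new): [melon pig fox]
  18. access pig: HIT. Cache (old->new): [melon pig fox]
  19. access pig: HIT. Cache (old->new): [melon pig fox]
  20. access lime: MISS, evict melon. Cache (old->new): [pig fox lime]
  21. access pig: HIT. Cache (old->new): [pig fox lime]
  22. access pig: HIT. Cache (old->new): [pig fox lime]
  23. access lime: HIT. Cache (old->new): [pig fox lime]
  24. access kiwi: MISS, evict pig. Cache (old->new): [fox lime kiwi]
  25. access lime: HIT. Cache (old->new): [fox lime kiwi]
  26. access lime: HIT. Cache (old->new): [fox lime kiwi]
  27. access pig: MISS, evict fox. Cache (old->new): [lime kiwi pig]
  28. access pig: HIT. Cache (old->new): [lime kiwi pig]
  29. access lime: HIT. Cache (old->new): [lime kiwi pig]
  30. access pig: HIT. Cache (old->new): [lime kiwi pig]
  31. access melon: MISS, evict lime. Cache (old->new): [kiwi pig melon]
  32. access lime: MISS, evict kiwi. Cache (old->new): [pig melon lime]
  33. access lime: HIT. Cache (old->new): [pig melon lime]
Total: 21 hits, 12 misses, 9 evictions

Answer: pig melon lime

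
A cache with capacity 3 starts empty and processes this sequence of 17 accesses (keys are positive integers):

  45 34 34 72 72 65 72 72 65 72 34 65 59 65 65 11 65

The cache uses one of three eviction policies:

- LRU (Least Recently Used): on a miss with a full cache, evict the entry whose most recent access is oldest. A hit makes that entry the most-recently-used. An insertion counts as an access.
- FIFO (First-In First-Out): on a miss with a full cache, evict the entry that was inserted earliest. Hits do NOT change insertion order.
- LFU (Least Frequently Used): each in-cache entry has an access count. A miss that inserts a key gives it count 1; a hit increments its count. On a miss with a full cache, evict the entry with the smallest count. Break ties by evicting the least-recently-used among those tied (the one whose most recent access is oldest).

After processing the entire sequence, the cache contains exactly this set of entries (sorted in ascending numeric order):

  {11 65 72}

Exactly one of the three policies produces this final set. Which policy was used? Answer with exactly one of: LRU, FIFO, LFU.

Simulating under each policy and comparing final sets:
  LRU: final set = {11 59 65} -> differs
  FIFO: final set = {11 59 65} -> differs
  LFU: final set = {11 65 72} -> MATCHES target
Only LFU produces the target set.

Answer: LFU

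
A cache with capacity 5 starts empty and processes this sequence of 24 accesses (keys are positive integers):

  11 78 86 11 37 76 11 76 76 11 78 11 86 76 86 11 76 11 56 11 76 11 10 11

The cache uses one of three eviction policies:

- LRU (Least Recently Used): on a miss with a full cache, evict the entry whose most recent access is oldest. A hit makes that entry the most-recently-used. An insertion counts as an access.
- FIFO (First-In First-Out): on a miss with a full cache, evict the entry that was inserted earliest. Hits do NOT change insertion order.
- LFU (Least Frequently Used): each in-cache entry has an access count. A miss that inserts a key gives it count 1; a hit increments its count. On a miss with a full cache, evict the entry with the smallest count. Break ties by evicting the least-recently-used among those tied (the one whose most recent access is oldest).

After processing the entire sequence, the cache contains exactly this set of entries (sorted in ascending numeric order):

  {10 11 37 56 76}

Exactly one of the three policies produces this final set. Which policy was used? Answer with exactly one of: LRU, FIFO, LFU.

Simulating under each policy and comparing final sets:
  LRU: final set = {10 11 56 76 86} -> differs
  FIFO: final set = {10 11 37 56 76} -> MATCHES target
  LFU: final set = {10 11 76 78 86} -> differs
Only FIFO produces the target set.

Answer: FIFO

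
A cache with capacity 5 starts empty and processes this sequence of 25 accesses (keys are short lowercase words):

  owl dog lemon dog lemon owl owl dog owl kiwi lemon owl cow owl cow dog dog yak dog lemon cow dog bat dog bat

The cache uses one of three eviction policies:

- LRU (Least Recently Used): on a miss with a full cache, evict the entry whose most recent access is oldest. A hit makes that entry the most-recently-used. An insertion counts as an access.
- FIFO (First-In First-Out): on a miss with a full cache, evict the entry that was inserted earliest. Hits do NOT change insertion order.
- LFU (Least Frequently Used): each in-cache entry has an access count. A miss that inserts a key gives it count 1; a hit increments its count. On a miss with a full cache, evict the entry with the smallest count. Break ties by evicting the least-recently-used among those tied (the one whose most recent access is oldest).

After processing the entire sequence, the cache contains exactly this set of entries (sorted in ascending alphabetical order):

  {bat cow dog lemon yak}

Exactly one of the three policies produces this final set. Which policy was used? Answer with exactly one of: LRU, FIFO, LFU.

Answer: LRU

Derivation:
Simulating under each policy and comparing final sets:
  LRU: final set = {bat cow dog lemon yak} -> MATCHES target
  FIFO: final set = {bat cow dog kiwi yak} -> differs
  LFU: final set = {bat cow dog lemon owl} -> differs
Only LRU produces the target set.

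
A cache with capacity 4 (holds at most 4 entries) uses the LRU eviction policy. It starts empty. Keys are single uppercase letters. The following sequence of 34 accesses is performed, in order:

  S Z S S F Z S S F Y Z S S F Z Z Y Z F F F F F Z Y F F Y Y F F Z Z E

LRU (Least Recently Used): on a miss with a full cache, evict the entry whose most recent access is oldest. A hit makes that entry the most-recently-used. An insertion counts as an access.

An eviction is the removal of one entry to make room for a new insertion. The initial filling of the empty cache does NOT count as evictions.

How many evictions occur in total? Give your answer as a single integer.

LRU simulation (capacity=4):
  1. access S: MISS. Cache (LRU->MRU): [S]
  2. access Z: MISS. Cache (LRU->MRU): [S Z]
  3. access S: HIT. Cache (LRU->MRU): [Z S]
  4. access S: HIT. Cache (LRU->MRU): [Z S]
  5. access F: MISS. Cache (LRU->MRU): [Z S F]
  6. access Z: HIT. Cache (LRU->MRU): [S F Z]
  7. access S: HIT. Cache (LRU->MRU): [F Z S]
  8. access S: HIT. Cache (LRU->MRU): [F Z S]
  9. access F: HIT. Cache (LRU->MRU): [Z S F]
  10. access Y: MISS. Cache (LRU->MRU): [Z S F Y]
  11. access Z: HIT. Cache (LRU->MRU): [S F Y Z]
  12. access S: HIT. Cache (LRU->MRU): [F Y Z S]
  13. access S: HIT. Cache (LRU->MRU): [F Y Z S]
  14. access F: HIT. Cache (LRU->MRU): [Y Z S F]
  15. access Z: HIT. Cache (LRU->MRU): [Y S F Z]
  16. access Z: HIT. Cache (LRU->MRU): [Y S F Z]
  17. access Y: HIT. Cache (LRU->MRU): [S F Z Y]
  18. access Z: HIT. Cache (LRU->MRU): [S F Y Z]
  19. access F: HIT. Cache (LRU->MRU): [S Y Z F]
  20. access F: HIT. Cache (LRU->MRU): [S Y Z F]
  21. access F: HIT. Cache (LRU->MRU): [S Y Z F]
  22. access F: HIT. Cache (LRU->MRU): [S Y Z F]
  23. access F: HIT. Cache (LRU->MRU): [S Y Z F]
  24. access Z: HIT. Cache (LRU->MRU): [S Y F Z]
  25. access Y: HIT. Cache (LRU->MRU): [S F Z Y]
  26. access F: HIT. Cache (LRU->MRU): [S Z Y F]
  27. access F: HIT. Cache (LRU->MRU): [S Z Y F]
  28. access Y: HIT. Cache (LRU->MRU): [S Z F Y]
  29. access Y: HIT. Cache (LRU->MRU): [S Z F Y]
  30. access F: HIT. Cache (LRU->MRU): [S Z Y F]
  31. access F: HIT. Cache (LRU->MRU): [S Z Y F]
  32. access Z: HIT. Cache (LRU->MRU): [S Y F Z]
  33. access Z: HIT. Cache (LRU->MRU): [S Y F Z]
  34. access E: MISS, evict S. Cache (LRU->MRU): [Y F Z E]
Total: 29 hits, 5 misses, 1 evictions

Answer: 1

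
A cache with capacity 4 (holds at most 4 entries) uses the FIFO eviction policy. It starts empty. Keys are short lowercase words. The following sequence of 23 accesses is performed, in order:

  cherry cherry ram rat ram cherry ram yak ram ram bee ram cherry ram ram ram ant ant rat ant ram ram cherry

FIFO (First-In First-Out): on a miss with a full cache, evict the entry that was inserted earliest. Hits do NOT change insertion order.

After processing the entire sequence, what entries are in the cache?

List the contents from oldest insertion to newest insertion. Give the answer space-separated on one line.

Answer: cherry ram ant rat

Derivation:
FIFO simulation (capacity=4):
  1. access cherry: MISS. Cache (old->new): [cherry]
  2. access cherry: HIT. Cache (old->new): [cherry]
  3. access ram: MISS. Cache (old->new): [cherry ram]
  4. access rat: MISS. Cache (old->new): [cherry ram rat]
  5. access ram: HIT. Cache (old->new): [cherry ram rat]
  6. access cherry: HIT. Cache (old->new): [cherry ram rat]
  7. access ram: HIT. Cache (old->new): [cherry ram rat]
  8. access yak: MISS. Cache (old->new): [cherry ram rat yak]
  9. access ram: HIT. Cache (old->new): [cherry ram rat yak]
  10. access ram: HIT. Cache (old->new): [cherry ram rat yak]
  11. access bee: MISS, evict cherry. Cache (old->new): [ram rat yak bee]
  12. access ram: HIT. Cache (old->new): [ram rat yak bee]
  13. access cherry: MISS, evict ram. Cache (old->new): [rat yak bee cherry]
  14. access ram: MISS, evict rat. Cache (old->new): [yak bee cherry ram]
  15. access ram: HIT. Cache (old->new): [yak bee cherry ram]
  16. access ram: HIT. Cache (old->new): [yak bee cherry ram]
  17. access ant: MISS, evict yak. Cache (old->new): [bee cherry ram ant]
  18. access ant: HIT. Cache (old->new): [bee cherry ram ant]
  19. access rat: MISS, evict bee. Cache (old->new): [cherry ram ant rat]
  20. access ant: HIT. Cache (old->new): [cherry ram ant rat]
  21. access ram: HIT. Cache (old->new): [cherry ram ant rat]
  22. access ram: HIT. Cache (old->new): [cherry ram ant rat]
  23. access cherry: HIT. Cache (old->new): [cherry ram ant rat]
Total: 14 hits, 9 misses, 5 evictions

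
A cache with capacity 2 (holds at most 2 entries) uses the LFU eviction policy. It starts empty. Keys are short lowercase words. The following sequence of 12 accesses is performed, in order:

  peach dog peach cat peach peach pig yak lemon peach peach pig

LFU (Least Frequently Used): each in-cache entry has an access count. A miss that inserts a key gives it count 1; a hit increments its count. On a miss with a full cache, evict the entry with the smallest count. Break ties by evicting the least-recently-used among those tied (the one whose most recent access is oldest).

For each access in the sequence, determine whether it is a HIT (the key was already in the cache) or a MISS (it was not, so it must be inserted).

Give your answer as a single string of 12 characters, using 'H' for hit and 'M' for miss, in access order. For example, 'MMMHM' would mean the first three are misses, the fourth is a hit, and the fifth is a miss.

LFU simulation (capacity=2):
  1. access peach: MISS. Cache: [peach(c=1)]
  2. access dog: MISS. Cache: [peach(c=1) dog(c=1)]
  3. access peach: HIT, count now 2. Cache: [dog(c=1) peach(c=2)]
  4. access cat: MISS, evict dog(c=1). Cache: [cat(c=1) peach(c=2)]
  5. access peach: HIT, count now 3. Cache: [cat(c=1) peach(c=3)]
  6. access peach: HIT, count now 4. Cache: [cat(c=1) peach(c=4)]
  7. access pig: MISS, evict cat(c=1). Cache: [pig(c=1) peach(c=4)]
  8. access yak: MISS, evict pig(c=1). Cache: [yak(c=1) peach(c=4)]
  9. access lemon: MISS, evict yak(c=1). Cache: [lemon(c=1) peach(c=4)]
  10. access peach: HIT, count now 5. Cache: [lemon(c=1) peach(c=5)]
  11. access peach: HIT, count now 6. Cache: [lemon(c=1) peach(c=6)]
  12. access pig: MISS, evict lemon(c=1). Cache: [pig(c=1) peach(c=6)]
Total: 5 hits, 7 misses, 5 evictions

Answer: MMHMHHMMMHHM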